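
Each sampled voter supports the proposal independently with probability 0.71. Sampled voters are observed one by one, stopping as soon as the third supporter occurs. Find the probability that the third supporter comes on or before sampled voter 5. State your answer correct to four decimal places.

Finishing within 5 sampled voters ⇔ at least 3 successes in the first 5. With X ~ Binomial(5, 0.71), P(Y ≤ 5) = 1 − P(X ≤ 2).
  k=0: C(5,0)·0.71^0·0.29^5 = 0.002051
  k=1: C(5,1)·0.71^1·0.29^4 = 0.025108
  k=2: C(5,2)·0.71^2·0.29^3 = 0.122945
1 − 0.150105 = 0.849895

0.8499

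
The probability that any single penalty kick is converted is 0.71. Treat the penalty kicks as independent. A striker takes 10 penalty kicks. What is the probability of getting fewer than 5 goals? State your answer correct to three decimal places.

X ~ Binomial(10, 0.71); P(X ≤ 4) = Σ C(10,k) p^k (1−p)^(10−k) over k:
  k=0: C(10,0)·0.71^0·0.29^10 = 0.00000
  k=1: C(10,1)·0.71^1·0.29^9 = 0.00010
  k=2: C(10,2)·0.71^2·0.29^8 = 0.00113
  k=3: C(10,3)·0.71^3·0.29^7 = 0.00741
  k=4: C(10,4)·0.71^4·0.29^6 = 0.03174
Total = 0.04039

0.040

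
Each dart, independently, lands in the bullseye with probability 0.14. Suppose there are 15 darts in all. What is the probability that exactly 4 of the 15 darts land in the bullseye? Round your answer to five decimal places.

0.09980

X ~ Binomial(n=15, p=0.14).
P(X=4) = C(15,4) · p^4 · (1−p)^11
= 1365 · 0.00038416 · 0.19032 = 0.0997994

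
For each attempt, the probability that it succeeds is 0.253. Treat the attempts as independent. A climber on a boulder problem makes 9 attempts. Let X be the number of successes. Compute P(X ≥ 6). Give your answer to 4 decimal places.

0.0106

X ~ Binomial(9, 0.253); P(X ≥ 6) = Σ C(9,k) p^k (1−p)^(9−k) over k:
  k=6: C(9,6)·0.253^6·0.747^3 = 0.009183
  k=7: C(9,7)·0.253^7·0.747^2 = 0.001333
  k=8: C(9,8)·0.253^8·0.747^1 = 0.000113
  k=9: C(9,9)·0.253^9·0.747^0 = 0.000004
Total = 0.010633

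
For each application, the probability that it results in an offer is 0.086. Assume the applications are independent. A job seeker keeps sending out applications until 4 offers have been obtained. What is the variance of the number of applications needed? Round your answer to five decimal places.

Y = total applications until the fourth success; negative binomial with r=4, p=0.086.
Var(Y) = r(1−p)/p² = 4·0.914 / 0.086² = 494.3212547

494.32125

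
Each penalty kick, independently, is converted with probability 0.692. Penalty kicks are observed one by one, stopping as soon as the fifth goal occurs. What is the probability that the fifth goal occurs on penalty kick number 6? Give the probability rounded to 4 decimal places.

Y = trial on which the fifth success occurs; negative binomial, r=5, p=0.692.
P(Y=6) = C(5,4) · p^5 · (1−p)^1
= 5 · 0.15868 · 0.308 = 0.244372

0.2444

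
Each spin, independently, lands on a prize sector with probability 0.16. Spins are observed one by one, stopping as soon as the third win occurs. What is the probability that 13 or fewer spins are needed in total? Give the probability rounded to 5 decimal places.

0.34628

Finishing within 13 spins ⇔ at least 3 successes in the first 13. With X ~ Binomial(13, 0.16), P(Y ≤ 13) = 1 − P(X ≤ 2).
  k=0: C(13,0)·0.16^0·0.84^13 = 0.1036647
  k=1: C(13,1)·0.16^1·0.84^12 = 0.2566934
  k=2: C(13,2)·0.16^2·0.84^11 = 0.2933639
1 − 0.6537220 = 0.3462780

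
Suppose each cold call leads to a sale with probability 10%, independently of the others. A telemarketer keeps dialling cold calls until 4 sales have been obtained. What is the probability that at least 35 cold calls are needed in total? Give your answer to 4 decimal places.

Needing more than 34 cold calls ⇔ fewer than 4 successes in the first 34. With X ~ Binomial(34, 0.10), P(Y > 34) = P(X ≤ 3).
  k=0: C(34,0)·0.10^0·0.90^34 = 0.027813
  k=1: C(34,1)·0.10^1·0.90^33 = 0.105071
  k=2: C(34,2)·0.10^2·0.90^32 = 0.192630
  k=3: C(34,3)·0.10^3·0.90^31 = 0.228302
P(X ≤ 3) = 0.553815

0.5538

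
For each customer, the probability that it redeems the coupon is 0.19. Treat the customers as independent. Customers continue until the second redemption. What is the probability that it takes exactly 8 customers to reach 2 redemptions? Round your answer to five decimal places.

Y = trial on which the second success occurs; negative binomial, r=2, p=0.19.
P(Y=8) = C(7,1) · p^2 · (1−p)^6
= 7 · 0.0361 · 0.28243 = 0.0713699

0.07137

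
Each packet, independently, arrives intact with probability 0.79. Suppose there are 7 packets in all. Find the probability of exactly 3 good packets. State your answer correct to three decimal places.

0.034

X ~ Binomial(n=7, p=0.79).
P(X=3) = C(7,3) · p^3 · (1−p)^4
= 35 · 0.49304 · 0.0019448 = 0.03356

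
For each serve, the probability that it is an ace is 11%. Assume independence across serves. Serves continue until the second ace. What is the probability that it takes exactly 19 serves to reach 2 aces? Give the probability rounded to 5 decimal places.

0.03004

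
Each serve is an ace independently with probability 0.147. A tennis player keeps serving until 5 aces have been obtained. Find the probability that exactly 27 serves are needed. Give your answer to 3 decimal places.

0.031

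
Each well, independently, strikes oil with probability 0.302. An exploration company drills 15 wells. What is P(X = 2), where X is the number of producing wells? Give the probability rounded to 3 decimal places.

0.089

X ~ Binomial(n=15, p=0.302).
P(X=2) = C(15,2) · p^2 · (1−p)^13
= 105 · 0.091204 · 0.0093351 = 0.08940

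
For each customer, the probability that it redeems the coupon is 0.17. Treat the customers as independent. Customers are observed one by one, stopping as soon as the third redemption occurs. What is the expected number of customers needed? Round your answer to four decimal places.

17.6471

Y = total customers until the third success; negative binomial with r=3, p=0.17.
E[Y] = r / p = 3 / 0.17 = 17.647059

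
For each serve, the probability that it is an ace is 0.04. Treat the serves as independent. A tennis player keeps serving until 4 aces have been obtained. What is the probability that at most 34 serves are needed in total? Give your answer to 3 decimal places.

Finishing within 34 serves ⇔ at least 4 successes in the first 34. With X ~ Binomial(34, 0.04), P(Y ≤ 34) = 1 − P(X ≤ 3).
  k=0: C(34,0)·0.04^0·0.96^34 = 0.24959
  k=1: C(34,1)·0.04^1·0.96^33 = 0.35358
  k=2: C(34,2)·0.04^2·0.96^32 = 0.24309
  k=3: C(34,3)·0.04^3·0.96^31 = 0.10804
1 − 0.95429 = 0.04571

0.046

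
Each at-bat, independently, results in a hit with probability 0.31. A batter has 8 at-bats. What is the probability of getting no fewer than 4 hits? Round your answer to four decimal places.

0.2126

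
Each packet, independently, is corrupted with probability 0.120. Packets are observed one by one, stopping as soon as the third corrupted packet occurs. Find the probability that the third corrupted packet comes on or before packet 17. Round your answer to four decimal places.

0.3345

Finishing within 17 packets ⇔ at least 3 successes in the first 17. With X ~ Binomial(17, 0.12), P(Y ≤ 17) = 1 − P(X ≤ 2).
  k=0: C(17,0)·0.12^0·0.88^17 = 0.113817
  k=1: C(17,1)·0.12^1·0.88^16 = 0.263847
  k=2: C(17,2)·0.12^2·0.88^15 = 0.287834
1 − 0.665498 = 0.334502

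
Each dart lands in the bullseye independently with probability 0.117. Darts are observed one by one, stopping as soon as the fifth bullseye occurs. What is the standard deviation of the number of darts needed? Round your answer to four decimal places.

Y = total darts until the fifth success; negative binomial with r=5, p=0.117.
SD(Y) = √[r(1−p)/p²] = √(322.521733) = 17.958890

17.9589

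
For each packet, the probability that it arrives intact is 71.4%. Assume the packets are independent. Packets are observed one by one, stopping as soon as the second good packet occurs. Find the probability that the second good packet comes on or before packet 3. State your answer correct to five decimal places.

0.80140

Finishing within 3 packets ⇔ at least 2 successes in the first 3. With X ~ Binomial(3, 0.714), P(Y ≤ 3) = 1 − P(X ≤ 1).
  k=0: C(3,0)·0.714^0·0.286^3 = 0.0233937
  k=1: C(3,1)·0.714^1·0.286^2 = 0.1752070
1 − 0.1986007 = 0.8013993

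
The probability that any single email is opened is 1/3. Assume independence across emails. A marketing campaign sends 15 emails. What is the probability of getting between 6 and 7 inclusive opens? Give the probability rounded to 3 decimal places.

0.293

X ~ Binomial(15, 0.333333); P(6 ≤ X ≤ 7) = Σ C(15,k) p^k (1−p)^(15−k) over k:
  k=6: C(15,6)·0.333333^6·0.666667^9 = 0.17859
  k=7: C(15,7)·0.333333^7·0.666667^8 = 0.11481
Total = 0.29340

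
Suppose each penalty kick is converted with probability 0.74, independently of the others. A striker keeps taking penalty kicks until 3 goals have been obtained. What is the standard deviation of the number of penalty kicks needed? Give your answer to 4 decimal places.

1.1935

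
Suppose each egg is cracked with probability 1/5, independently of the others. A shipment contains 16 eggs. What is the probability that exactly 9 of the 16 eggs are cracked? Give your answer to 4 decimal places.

0.0012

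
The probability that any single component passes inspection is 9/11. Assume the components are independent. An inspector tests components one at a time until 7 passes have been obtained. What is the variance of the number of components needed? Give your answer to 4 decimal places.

Y = total components until the seventh success; negative binomial with r=7, p=0.818182.
Var(Y) = r(1−p)/p² = 7·0.181818 / 0.818182² = 1.901235

1.9012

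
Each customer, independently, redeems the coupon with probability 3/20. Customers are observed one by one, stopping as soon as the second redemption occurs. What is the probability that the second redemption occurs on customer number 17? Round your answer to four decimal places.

0.0314

Y = trial on which the second success occurs; negative binomial, r=2, p=0.15.
P(Y=17) = C(16,1) · p^2 · (1−p)^15
= 16 · 0.0225 · 0.087354 = 0.031448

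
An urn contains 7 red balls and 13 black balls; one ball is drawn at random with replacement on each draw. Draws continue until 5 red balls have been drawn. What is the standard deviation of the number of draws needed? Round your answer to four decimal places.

5.1508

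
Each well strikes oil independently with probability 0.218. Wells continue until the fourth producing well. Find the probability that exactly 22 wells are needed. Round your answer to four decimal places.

Y = trial on which the fourth success occurs; negative binomial, r=4, p=0.218.
P(Y=22) = C(21,3) · p^4 · (1−p)^18
= 1330 · 0.0022585 · 0.01196 = 0.035925

0.0359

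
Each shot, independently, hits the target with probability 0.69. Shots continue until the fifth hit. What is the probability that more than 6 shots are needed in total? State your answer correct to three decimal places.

0.601

Needing more than 6 shots ⇔ fewer than 5 successes in the first 6. With X ~ Binomial(6, 0.69), P(Y > 6) = P(X ≤ 4).
  k=0: C(6,0)·0.69^0·0.31^6 = 0.00089
  k=1: C(6,1)·0.69^1·0.31^5 = 0.01185
  k=2: C(6,2)·0.69^2·0.31^4 = 0.06595
  k=3: C(6,3)·0.69^3·0.31^3 = 0.19573
  k=4: C(6,4)·0.69^4·0.31^2 = 0.32675
P(X ≤ 4) = 0.60117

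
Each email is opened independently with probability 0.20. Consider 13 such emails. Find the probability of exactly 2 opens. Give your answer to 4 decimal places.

X ~ Binomial(n=13, p=0.20).
P(X=2) = C(13,2) · p^2 · (1−p)^11
= 78 · 0.04 · 0.085899 = 0.268006

0.2680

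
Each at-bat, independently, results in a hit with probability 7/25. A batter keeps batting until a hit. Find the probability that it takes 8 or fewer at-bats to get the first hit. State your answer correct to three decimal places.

0.928

Y = number of at-bats to the first success; geometric, p = 0.28.
P(Y ≤ 8) = 1 − (1−p)^8 = 1 − 0.07222 = 0.92778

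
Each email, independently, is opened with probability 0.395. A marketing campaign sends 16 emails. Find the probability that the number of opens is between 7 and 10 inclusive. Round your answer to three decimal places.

0.439

X ~ Binomial(16, 0.395); P(7 ≤ X ≤ 10) = Σ C(16,k) p^k (1−p)^(16−k) over k:
  k=7: C(16,7)·0.395^7·0.605^9 = 0.18638
  k=8: C(16,8)·0.395^8·0.605^8 = 0.13690
  k=9: C(16,9)·0.395^9·0.605^7 = 0.07945
  k=10: C(16,10)·0.395^10·0.605^6 = 0.03631
Total = 0.43904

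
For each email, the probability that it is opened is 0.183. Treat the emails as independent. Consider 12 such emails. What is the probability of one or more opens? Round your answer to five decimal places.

P(at least one) = 1 − P(none) = 1 − (1 − 0.183)^12
= 1 − 0.0884432 = 0.9115568

0.91156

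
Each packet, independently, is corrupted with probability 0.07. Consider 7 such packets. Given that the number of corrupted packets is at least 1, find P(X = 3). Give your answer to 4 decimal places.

X ~ Binomial(7, 0.07). Want P(X=3 | X≥1) = P(X=3) / P(X≥1).
P(X=3) = C(7,3)·0.07^3·0.93^4 = 0.008980
P(X≥1) = 1 − 0.601701 = 0.398299
Ratio = 0.008980 / 0.398299 = 0.022547

0.0225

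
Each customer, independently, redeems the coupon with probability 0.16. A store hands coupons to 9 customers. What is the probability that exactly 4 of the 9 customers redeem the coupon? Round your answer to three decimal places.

X ~ Binomial(n=9, p=0.16).
P(X=4) = C(9,4) · p^4 · (1−p)^5
= 126 · 0.00065536 · 0.41821 = 0.03453

0.035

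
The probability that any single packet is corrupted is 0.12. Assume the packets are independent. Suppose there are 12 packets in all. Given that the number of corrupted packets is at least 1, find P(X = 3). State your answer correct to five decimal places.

X ~ Binomial(12, 0.12). Want P(X=3 | X≥1) = P(X=3) / P(X≥1).
P(X=3) = C(12,3)·0.12^3·0.88^9 = 0.1203124
P(X≥1) = 1 − 0.2156712 = 0.7843288
Ratio = 0.1203124 / 0.7843288 = 0.1533954

0.15340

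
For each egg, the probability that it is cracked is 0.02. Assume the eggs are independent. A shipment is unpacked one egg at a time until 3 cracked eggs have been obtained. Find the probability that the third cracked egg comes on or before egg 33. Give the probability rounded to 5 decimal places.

0.02793

Finishing within 33 eggs ⇔ at least 3 successes in the first 33. With X ~ Binomial(33, 0.02), P(Y ≤ 33) = 1 − P(X ≤ 2).
  k=0: C(33,0)·0.02^0·0.98^33 = 0.5134055
  k=1: C(33,1)·0.02^1·0.98^32 = 0.3457629
  k=2: C(33,2)·0.02^2·0.98^31 = 0.1129022
1 − 0.9720705 = 0.0279295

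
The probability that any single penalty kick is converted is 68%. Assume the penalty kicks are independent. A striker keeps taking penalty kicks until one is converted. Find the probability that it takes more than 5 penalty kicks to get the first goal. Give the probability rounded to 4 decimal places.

0.0034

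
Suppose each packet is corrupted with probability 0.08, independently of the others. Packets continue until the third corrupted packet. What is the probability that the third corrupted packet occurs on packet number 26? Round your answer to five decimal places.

0.02257

Y = trial on which the third success occurs; negative binomial, r=3, p=0.08.
P(Y=26) = C(25,2) · p^3 · (1−p)^23
= 300 · 0.000512 · 0.14693 = 0.0225689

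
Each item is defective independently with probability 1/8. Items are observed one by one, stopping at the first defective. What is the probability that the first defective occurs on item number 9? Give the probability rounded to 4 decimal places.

0.0430

Geometric (trials to first success), p = 0.125.
P(Y = 9) = (1−p)^8 · p = 0.34361 · 0.125 = 0.042951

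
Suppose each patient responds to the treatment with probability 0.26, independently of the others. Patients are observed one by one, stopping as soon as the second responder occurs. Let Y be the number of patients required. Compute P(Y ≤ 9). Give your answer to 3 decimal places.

0.723

Finishing within 9 patients ⇔ at least 2 successes in the first 9. With X ~ Binomial(9, 0.26), P(Y ≤ 9) = 1 − P(X ≤ 1).
  k=0: C(9,0)·0.26^0·0.74^9 = 0.06654
  k=1: C(9,1)·0.26^1·0.74^8 = 0.21041
1 − 0.27695 = 0.72305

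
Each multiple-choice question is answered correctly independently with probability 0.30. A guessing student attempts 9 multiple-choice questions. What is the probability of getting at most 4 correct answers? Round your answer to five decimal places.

0.90119

X ~ Binomial(9, 0.30); P(X ≤ 4) = Σ C(9,k) p^k (1−p)^(9−k) over k:
  k=0: C(9,0)·0.30^0·0.70^9 = 0.0403536
  k=1: C(9,1)·0.30^1·0.70^8 = 0.1556496
  k=2: C(9,2)·0.30^2·0.70^7 = 0.2668279
  k=3: C(9,3)·0.30^3·0.70^6 = 0.2668279
  k=4: C(9,4)·0.30^4·0.70^5 = 0.1715322
Total = 0.9011913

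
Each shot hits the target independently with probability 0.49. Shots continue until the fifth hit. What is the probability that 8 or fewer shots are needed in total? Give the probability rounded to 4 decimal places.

0.3416

Finishing within 8 shots ⇔ at least 5 successes in the first 8. With X ~ Binomial(8, 0.49), P(Y ≤ 8) = 1 − P(X ≤ 4).
  k=0: C(8,0)·0.49^0·0.51^8 = 0.004577
  k=1: C(8,1)·0.49^1·0.51^7 = 0.035178
  k=2: C(8,2)·0.49^2·0.51^6 = 0.118296
  k=3: C(8,3)·0.49^3·0.51^5 = 0.227315
  k=4: C(8,4)·0.49^4·0.51^4 = 0.273000
1 − 0.658366 = 0.341634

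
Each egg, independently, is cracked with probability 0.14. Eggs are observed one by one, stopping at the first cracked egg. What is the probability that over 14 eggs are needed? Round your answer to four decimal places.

Y = number of eggs to the first success; geometric, p = 0.14.
P(Y > 14) = P(first 14 all fail) = (1−p)^14 = 0.121054

0.1211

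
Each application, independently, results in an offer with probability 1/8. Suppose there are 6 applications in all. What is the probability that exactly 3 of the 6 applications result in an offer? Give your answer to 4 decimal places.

0.0262

X ~ Binomial(n=6, p=0.125).
P(X=3) = C(6,3) · p^3 · (1−p)^3
= 20 · 0.0019531 · 0.66992 = 0.026169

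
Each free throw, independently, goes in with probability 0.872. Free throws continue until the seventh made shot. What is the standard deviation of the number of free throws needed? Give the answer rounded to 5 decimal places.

1.08552

Y = total free throws until the seventh success; negative binomial with r=7, p=0.872.
SD(Y) = √[r(1−p)/p²] = √(1.1783520) = 1.0855192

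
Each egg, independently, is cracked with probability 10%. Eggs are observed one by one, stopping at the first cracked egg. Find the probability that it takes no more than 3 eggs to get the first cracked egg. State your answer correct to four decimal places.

0.2710

Y = number of eggs to the first success; geometric, p = 0.10.
P(Y ≤ 3) = 1 − (1−p)^3 = 1 − 0.729000 = 0.271000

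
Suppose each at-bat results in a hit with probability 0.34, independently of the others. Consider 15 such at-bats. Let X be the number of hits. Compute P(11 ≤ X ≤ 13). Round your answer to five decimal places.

X ~ Binomial(15, 0.34); P(11 ≤ X ≤ 13) = Σ C(15,k) p^k (1−p)^(15−k) over k:
  k=11: C(15,11)·0.34^11·0.66^4 = 0.0018179
  k=12: C(15,12)·0.34^12·0.66^3 = 0.0003122
  k=13: C(15,13)·0.34^13·0.66^2 = 0.0000371
Total = 0.0021672

0.00217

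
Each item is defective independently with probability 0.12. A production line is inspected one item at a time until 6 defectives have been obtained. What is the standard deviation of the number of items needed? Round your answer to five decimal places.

Y = total items until the sixth success; negative binomial with r=6, p=0.12.
SD(Y) = √[r(1−p)/p²] = √(366.6666667) = 19.1485422

19.14854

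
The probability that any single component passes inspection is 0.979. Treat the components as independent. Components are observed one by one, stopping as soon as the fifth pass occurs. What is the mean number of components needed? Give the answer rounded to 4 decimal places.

5.1073

Y = total components until the fifth success; negative binomial with r=5, p=0.979.
E[Y] = r / p = 5 / 0.979 = 5.107252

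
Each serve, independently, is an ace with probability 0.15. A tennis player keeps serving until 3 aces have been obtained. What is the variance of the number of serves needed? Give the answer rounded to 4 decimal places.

113.3333

Y = total serves until the third success; negative binomial with r=3, p=0.15.
Var(Y) = r(1−p)/p² = 3·0.85 / 0.15² = 113.333333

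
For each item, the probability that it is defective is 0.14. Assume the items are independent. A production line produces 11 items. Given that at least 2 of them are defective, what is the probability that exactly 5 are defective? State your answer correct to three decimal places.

X ~ Binomial(11, 0.14). Want P(X=5 | X≥2) = P(X=5) / P(X≥2).
P(X=5) = C(11,5)·0.14^5·0.86^6 = 0.01005
P(X≥2) = 1 − 0.19032 − 0.34080 = 0.46888
Ratio = 0.01005 / 0.46888 = 0.02144

0.021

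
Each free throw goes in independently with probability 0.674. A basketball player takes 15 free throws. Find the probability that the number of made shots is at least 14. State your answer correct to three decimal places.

0.022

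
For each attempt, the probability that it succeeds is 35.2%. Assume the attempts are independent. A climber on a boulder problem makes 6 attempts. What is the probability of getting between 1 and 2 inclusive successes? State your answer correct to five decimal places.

0.56901

X ~ Binomial(6, 0.352); P(1 ≤ X ≤ 2) = Σ C(6,k) p^k (1−p)^(6−k) over k:
  k=1: C(6,1)·0.352^1·0.648^5 = 0.2413065
  k=2: C(6,2)·0.352^2·0.648^4 = 0.3277001
Total = 0.5690066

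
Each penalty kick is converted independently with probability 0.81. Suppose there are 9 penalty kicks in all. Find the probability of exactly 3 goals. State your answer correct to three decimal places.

X ~ Binomial(n=9, p=0.81).
P(X=3) = C(9,3) · p^3 · (1−p)^6
= 84 · 0.53144 · 4.7046e-05 = 0.00210

0.002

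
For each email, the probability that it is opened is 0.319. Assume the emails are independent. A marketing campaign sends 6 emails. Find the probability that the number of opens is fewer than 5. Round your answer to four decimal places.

X ~ Binomial(6, 0.319); P(X ≤ 4) = Σ C(6,k) p^k (1−p)^(6−k) over k:
  k=0: C(6,0)·0.319^0·0.681^6 = 0.099743
  k=1: C(6,1)·0.319^1·0.681^5 = 0.280335
  k=2: C(6,2)·0.319^2·0.681^4 = 0.328293
  k=3: C(6,3)·0.319^3·0.681^3 = 0.205042
  k=4: C(6,4)·0.319^4·0.681^2 = 0.072036
Total = 0.985449

0.9854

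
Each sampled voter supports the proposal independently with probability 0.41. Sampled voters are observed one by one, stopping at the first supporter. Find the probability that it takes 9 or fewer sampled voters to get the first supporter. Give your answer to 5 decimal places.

0.99134

Y = number of sampled voters to the first success; geometric, p = 0.41.
P(Y ≤ 9) = 1 − (1−p)^9 = 1 − 0.0086630 = 0.9913370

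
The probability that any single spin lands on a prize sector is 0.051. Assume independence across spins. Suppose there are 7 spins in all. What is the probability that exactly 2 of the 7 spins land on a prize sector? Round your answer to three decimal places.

0.042

X ~ Binomial(n=7, p=0.051).
P(X=2) = C(7,2) · p^2 · (1−p)^5
= 21 · 0.002601 · 0.76972 = 0.04204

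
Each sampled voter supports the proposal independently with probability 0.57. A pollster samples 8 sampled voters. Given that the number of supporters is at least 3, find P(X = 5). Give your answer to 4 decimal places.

0.2884

X ~ Binomial(8, 0.57). Want P(X=5 | X≥3) = P(X=5) / P(X≥3).
P(X=5) = C(8,5)·0.57^5·0.43^3 = 0.267897
P(X≥3) = 1 − 0.001169 − 0.012395 − 0.057507 = 0.928930
Ratio = 0.267897 / 0.928930 = 0.288393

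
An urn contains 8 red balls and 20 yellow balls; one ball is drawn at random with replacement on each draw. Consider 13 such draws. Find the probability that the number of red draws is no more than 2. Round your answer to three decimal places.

0.235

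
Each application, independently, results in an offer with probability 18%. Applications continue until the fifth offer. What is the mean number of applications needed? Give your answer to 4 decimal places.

27.7778

Y = total applications until the fifth success; negative binomial with r=5, p=0.18.
E[Y] = r / p = 5 / 0.18 = 27.777778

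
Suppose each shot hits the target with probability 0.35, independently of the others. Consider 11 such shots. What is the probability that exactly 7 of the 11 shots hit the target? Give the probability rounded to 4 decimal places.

0.0379

X ~ Binomial(n=11, p=0.35).
P(X=7) = C(11,7) · p^7 · (1−p)^4
= 330 · 0.00064339 · 0.17851 = 0.037900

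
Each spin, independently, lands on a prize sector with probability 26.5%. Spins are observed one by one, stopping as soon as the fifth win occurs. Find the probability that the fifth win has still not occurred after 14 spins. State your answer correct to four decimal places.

0.6963

Needing more than 14 spins ⇔ fewer than 5 successes in the first 14. With X ~ Binomial(14, 0.265), P(Y > 14) = P(X ≤ 4).
  k=0: C(14,0)·0.265^0·0.735^14 = 0.013428
  k=1: C(14,1)·0.265^1·0.735^13 = 0.067781
  k=2: C(14,2)·0.265^2·0.735^12 = 0.158848
  k=3: C(14,3)·0.265^3·0.735^11 = 0.229087
  k=4: C(14,4)·0.265^4·0.735^10 = 0.227139
P(X ≤ 4) = 0.696283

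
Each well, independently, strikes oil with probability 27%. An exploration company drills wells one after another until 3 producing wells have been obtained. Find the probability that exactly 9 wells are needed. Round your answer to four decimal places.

Y = trial on which the third success occurs; negative binomial, r=3, p=0.27.
P(Y=9) = C(8,2) · p^3 · (1−p)^6
= 28 · 0.019683 · 0.15133 = 0.083404

0.0834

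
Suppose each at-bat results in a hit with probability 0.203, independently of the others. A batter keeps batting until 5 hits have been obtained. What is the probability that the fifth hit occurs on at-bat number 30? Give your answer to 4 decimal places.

Y = trial on which the fifth success occurs; negative binomial, r=5, p=0.203.
P(Y=30) = C(29,4) · p^5 · (1−p)^25
= 23751 · 0.00034473 · 0.0034392 = 0.028159

0.0282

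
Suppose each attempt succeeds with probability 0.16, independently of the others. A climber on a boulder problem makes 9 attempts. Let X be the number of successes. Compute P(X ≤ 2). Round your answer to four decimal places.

0.8371

X ~ Binomial(9, 0.16); P(X ≤ 2) = Σ C(9,k) p^k (1−p)^(9−k) over k:
  k=0: C(9,0)·0.16^0·0.84^9 = 0.208216
  k=1: C(9,1)·0.16^1·0.84^8 = 0.356941
  k=2: C(9,2)·0.16^2·0.84^7 = 0.271955
Total = 0.837112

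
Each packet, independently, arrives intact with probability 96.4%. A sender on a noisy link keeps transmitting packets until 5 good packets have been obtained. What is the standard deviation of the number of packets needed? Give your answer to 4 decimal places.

0.4401

Y = total packets until the fifth success; negative binomial with r=5, p=0.964.
SD(Y) = √[r(1−p)/p²] = √(0.193695) = 0.440108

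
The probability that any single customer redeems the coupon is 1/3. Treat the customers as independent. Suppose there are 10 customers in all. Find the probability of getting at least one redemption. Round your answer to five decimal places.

0.98266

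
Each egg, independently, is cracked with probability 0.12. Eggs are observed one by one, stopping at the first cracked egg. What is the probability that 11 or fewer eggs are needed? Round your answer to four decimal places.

0.7549

Y = number of eggs to the first success; geometric, p = 0.12.
P(Y ≤ 11) = 1 − (1−p)^11 = 1 − 0.245081 = 0.754919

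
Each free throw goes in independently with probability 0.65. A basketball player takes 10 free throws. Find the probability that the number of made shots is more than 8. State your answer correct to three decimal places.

0.086

X ~ Binomial(10, 0.65); P(X ≥ 9) = Σ C(10,k) p^k (1−p)^(10−k) over k:
  k=9: C(10,9)·0.65^9·0.35^1 = 0.07249
  k=10: C(10,10)·0.65^10·0.35^0 = 0.01346
Total = 0.08595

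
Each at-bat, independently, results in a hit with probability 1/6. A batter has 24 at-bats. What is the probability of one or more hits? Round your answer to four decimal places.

0.9874

P(at least one) = 1 − P(none) = 1 − (1 − 0.166667)^24
= 1 − 0.012579 = 0.987421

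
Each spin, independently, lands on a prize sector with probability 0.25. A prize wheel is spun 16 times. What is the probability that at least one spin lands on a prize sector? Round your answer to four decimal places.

0.9900

P(at least one) = 1 − P(none) = 1 − (1 − 0.25)^16
= 1 − 0.010023 = 0.989977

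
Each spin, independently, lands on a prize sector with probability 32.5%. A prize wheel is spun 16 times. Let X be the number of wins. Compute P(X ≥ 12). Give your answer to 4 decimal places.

X ~ Binomial(16, 0.325); P(X ≥ 12) = Σ C(16,k) p^k (1−p)^(16−k) over k:
  k=12: C(16,12)·0.325^12·0.675^4 = 0.000525
  k=13: C(16,13)·0.325^13·0.675^3 = 0.000078
  k=14: C(16,14)·0.325^14·0.675^2 = 0.000008
  k=15: C(16,15)·0.325^15·0.675^1 = 0.000001
  k=16: C(16,16)·0.325^16·0.675^0 = 0.000000
Total = 0.000611

0.0006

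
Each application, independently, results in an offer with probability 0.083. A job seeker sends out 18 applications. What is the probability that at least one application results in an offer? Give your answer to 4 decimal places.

P(at least one) = 1 − P(none) = 1 − (1 − 0.083)^18
= 1 − 0.210207 = 0.789793

0.7898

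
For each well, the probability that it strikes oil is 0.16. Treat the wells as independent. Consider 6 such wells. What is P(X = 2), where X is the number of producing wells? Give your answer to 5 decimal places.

0.19118

X ~ Binomial(n=6, p=0.16).
P(X=2) = C(6,2) · p^2 · (1−p)^4
= 15 · 0.0256 · 0.49787 = 0.1911826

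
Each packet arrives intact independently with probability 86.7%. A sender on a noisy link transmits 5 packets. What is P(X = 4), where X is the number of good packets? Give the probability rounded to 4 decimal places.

X ~ Binomial(n=5, p=0.867).
P(X=4) = C(5,4) · p^4 · (1−p)^1
= 5 · 0.56504 · 0.133 = 0.375749

0.3757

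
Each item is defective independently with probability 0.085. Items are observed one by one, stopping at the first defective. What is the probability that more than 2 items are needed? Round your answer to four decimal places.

Y = number of items to the first success; geometric, p = 0.085.
P(Y > 2) = P(first 2 all fail) = (1−p)^2 = 0.837225

0.8372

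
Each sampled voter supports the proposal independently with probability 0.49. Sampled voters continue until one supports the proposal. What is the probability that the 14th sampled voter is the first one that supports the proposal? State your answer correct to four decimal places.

0.0001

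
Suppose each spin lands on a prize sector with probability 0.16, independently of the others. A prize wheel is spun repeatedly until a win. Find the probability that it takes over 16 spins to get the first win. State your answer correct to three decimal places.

0.061

Y = number of spins to the first success; geometric, p = 0.16.
P(Y > 16) = P(first 16 all fail) = (1−p)^16 = 0.06144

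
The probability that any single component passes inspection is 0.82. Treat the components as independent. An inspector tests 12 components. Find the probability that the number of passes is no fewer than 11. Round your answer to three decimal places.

X ~ Binomial(12, 0.82); P(X ≥ 11) = Σ C(12,k) p^k (1−p)^(12−k) over k:
  k=11: C(12,11)·0.82^11·0.18^1 = 0.24345
  k=12: C(12,12)·0.82^12·0.18^0 = 0.09242
Total = 0.33587

0.336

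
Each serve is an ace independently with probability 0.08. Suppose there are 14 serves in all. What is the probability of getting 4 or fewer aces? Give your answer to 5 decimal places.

0.99646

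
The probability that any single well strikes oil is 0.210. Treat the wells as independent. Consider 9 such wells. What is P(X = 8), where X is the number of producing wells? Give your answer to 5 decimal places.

X ~ Binomial(n=9, p=0.21).
P(X=8) = C(9,8) · p^8 · (1−p)^1
= 9 · 3.7823e-06 · 0.79 = 0.0000269

0.00003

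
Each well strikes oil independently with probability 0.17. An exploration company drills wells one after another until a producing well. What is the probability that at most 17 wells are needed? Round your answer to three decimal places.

0.958

Y = number of wells to the first success; geometric, p = 0.17.
P(Y ≤ 17) = 1 − (1−p)^17 = 1 − 0.04210 = 0.95790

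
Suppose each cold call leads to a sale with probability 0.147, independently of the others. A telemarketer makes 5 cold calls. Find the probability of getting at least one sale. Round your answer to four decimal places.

0.5484

P(at least one) = 1 − P(none) = 1 − (1 − 0.147)^5
= 1 − 0.451591 = 0.548409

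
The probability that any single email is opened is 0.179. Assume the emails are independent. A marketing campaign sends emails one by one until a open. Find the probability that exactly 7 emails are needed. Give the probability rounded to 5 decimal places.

Geometric (trials to first success), p = 0.179.
P(Y = 7) = (1−p)^6 · p = 0.30624 · 0.179 = 0.0548166

0.05482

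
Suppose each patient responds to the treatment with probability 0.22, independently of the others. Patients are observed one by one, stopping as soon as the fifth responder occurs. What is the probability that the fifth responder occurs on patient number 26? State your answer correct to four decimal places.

0.0353

Y = trial on which the fifth success occurs; negative binomial, r=5, p=0.22.
P(Y=26) = C(25,4) · p^5 · (1−p)^21
= 12650 · 0.00051536 · 0.0054198 = 0.035334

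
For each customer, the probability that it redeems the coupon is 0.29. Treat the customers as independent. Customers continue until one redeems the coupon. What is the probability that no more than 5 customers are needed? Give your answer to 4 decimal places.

0.8196

Y = number of customers to the first success; geometric, p = 0.29.
P(Y ≤ 5) = 1 − (1−p)^5 = 1 − 0.180423 = 0.819577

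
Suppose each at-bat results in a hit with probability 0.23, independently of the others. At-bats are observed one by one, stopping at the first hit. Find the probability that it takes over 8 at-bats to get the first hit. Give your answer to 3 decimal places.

0.124

Y = number of at-bats to the first success; geometric, p = 0.23.
P(Y > 8) = P(first 8 all fail) = (1−p)^8 = 0.12357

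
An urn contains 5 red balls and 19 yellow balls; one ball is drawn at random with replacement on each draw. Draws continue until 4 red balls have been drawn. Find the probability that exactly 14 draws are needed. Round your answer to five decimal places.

Y = trial on which the fourth success occurs; negative binomial, r=4, p=0.208333.
P(Y=14) = C(13,3) · p^4 · (1−p)^10
= 286 · 0.0018838 · 0.096699 = 0.0520984

0.05210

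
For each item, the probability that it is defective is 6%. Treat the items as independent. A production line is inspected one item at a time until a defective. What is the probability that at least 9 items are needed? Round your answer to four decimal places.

0.6096

Y = number of items to the first success; geometric, p = 0.06.
P(Y > 8) = P(first 8 all fail) = (1−p)^8 = 0.609569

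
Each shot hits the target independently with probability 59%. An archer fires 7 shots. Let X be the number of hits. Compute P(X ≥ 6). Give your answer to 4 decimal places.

X ~ Binomial(7, 0.59); P(X ≥ 6) = Σ C(7,k) p^k (1−p)^(7−k) over k:
  k=6: C(7,6)·0.59^6·0.41^1 = 0.121058
  k=7: C(7,7)·0.59^7·0.41^0 = 0.024887
Total = 0.145945

0.1459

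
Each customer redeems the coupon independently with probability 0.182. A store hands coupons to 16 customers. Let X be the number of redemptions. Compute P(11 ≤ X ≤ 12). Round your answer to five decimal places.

0.00001

X ~ Binomial(16, 0.182); P(11 ≤ X ≤ 12) = Σ C(16,k) p^k (1−p)^(16−k) over k:
  k=11: C(16,11)·0.182^11·0.818^5 = 0.0000116
  k=12: C(16,12)·0.182^12·0.818^4 = 0.0000011
Total = 0.0000127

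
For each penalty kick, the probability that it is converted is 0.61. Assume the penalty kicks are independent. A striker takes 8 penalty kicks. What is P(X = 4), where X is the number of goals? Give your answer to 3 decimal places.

0.224

X ~ Binomial(n=8, p=0.61).
P(X=4) = C(8,4) · p^4 · (1−p)^4
= 70 · 0.13846 · 0.023134 = 0.22422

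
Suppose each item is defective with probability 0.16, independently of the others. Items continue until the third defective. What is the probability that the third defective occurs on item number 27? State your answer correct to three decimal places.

Y = trial on which the third success occurs; negative binomial, r=3, p=0.16.
P(Y=27) = C(26,2) · p^3 · (1−p)^24
= 325 · 0.004096 · 0.01523 = 0.02027

0.020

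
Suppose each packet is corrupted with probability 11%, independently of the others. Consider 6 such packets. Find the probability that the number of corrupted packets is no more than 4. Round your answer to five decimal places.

0.99991

X ~ Binomial(6, 0.11); P(X ≤ 4) = Σ C(6,k) p^k (1−p)^(6−k) over k:
  k=0: C(6,0)·0.11^0·0.89^6 = 0.4969813
  k=1: C(6,1)·0.11^1·0.89^5 = 0.3685479
  k=2: C(6,2)·0.11^2·0.89^4 = 0.1138772
  k=3: C(6,3)·0.11^3·0.89^3 = 0.0187663
  k=4: C(6,4)·0.11^4·0.89^2 = 0.0017396
Total = 0.9999122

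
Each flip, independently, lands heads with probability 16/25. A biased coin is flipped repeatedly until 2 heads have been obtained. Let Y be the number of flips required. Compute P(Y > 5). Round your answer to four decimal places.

0.0598

Needing more than 5 flips ⇔ fewer than 2 successes in the first 5. With X ~ Binomial(5, 0.64), P(Y > 5) = P(X ≤ 1).
  k=0: C(5,0)·0.64^0·0.36^5 = 0.006047
  k=1: C(5,1)·0.64^1·0.36^4 = 0.053748
P(X ≤ 1) = 0.059794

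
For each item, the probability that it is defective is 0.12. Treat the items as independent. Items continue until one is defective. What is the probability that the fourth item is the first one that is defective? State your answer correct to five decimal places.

0.08178

Geometric (trials to first success), p = 0.12.
P(Y = 4) = (1−p)^3 · p = 0.68147 · 0.12 = 0.0817766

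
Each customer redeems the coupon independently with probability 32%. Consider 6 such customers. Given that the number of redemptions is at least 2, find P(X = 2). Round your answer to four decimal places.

X ~ Binomial(6, 0.32). Want P(X=2 | X≥2) = P(X=2) / P(X≥2).
P(X=2) = C(6,2)·0.32^2·0.68^4 = 0.328418
P(X≥2) = 1 − 0.098867 − 0.279155 = 0.621977
Ratio = 0.328418 / 0.621977 = 0.528022

0.5280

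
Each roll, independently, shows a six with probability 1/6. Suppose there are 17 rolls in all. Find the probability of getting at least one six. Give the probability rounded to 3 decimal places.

P(at least one) = 1 − P(none) = 1 − (1 − 0.166667)^17
= 1 − 0.04507 = 0.95493

0.955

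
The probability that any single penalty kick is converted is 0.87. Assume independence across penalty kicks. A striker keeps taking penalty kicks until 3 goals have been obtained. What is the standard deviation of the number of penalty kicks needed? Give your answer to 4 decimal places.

0.7178

Y = total penalty kicks until the third success; negative binomial with r=3, p=0.87.
SD(Y) = √[r(1−p)/p²] = √(0.515260) = 0.717816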